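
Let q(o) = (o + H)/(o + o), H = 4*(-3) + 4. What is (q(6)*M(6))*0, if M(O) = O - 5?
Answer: 0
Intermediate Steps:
M(O) = -5 + O
H = -8 (H = -12 + 4 = -8)
q(o) = (-8 + o)/(2*o) (q(o) = (o - 8)/(o + o) = (-8 + o)/((2*o)) = (-8 + o)*(1/(2*o)) = (-8 + o)/(2*o))
(q(6)*M(6))*0 = (((1/2)*(-8 + 6)/6)*(-5 + 6))*0 = (((1/2)*(1/6)*(-2))*1)*0 = -1/6*1*0 = -1/6*0 = 0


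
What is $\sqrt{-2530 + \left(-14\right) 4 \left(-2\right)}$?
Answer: $i \sqrt{2418} \approx 49.173 i$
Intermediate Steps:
$\sqrt{-2530 + \left(-14\right) 4 \left(-2\right)} = \sqrt{-2530 - -112} = \sqrt{-2530 + 112} = \sqrt{-2418} = i \sqrt{2418}$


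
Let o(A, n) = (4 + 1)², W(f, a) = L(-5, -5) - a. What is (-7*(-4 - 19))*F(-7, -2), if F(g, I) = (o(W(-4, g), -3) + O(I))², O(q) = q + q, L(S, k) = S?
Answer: 71001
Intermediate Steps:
W(f, a) = -5 - a
o(A, n) = 25 (o(A, n) = 5² = 25)
O(q) = 2*q
F(g, I) = (25 + 2*I)²
(-7*(-4 - 19))*F(-7, -2) = (-7*(-4 - 19))*(25 + 2*(-2))² = (-7*(-23))*(25 - 4)² = 161*21² = 161*441 = 71001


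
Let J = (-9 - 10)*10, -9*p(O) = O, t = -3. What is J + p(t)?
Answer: -569/3 ≈ -189.67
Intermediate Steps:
p(O) = -O/9
J = -190 (J = -19*10 = -190)
J + p(t) = -190 - ⅑*(-3) = -190 + ⅓ = -569/3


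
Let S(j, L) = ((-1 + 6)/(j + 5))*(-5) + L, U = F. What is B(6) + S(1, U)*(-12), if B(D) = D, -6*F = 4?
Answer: 64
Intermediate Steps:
F = -⅔ (F = -⅙*4 = -⅔ ≈ -0.66667)
U = -⅔ ≈ -0.66667
S(j, L) = L - 25/(5 + j) (S(j, L) = (5/(5 + j))*(-5) + L = -25/(5 + j) + L = L - 25/(5 + j))
B(6) + S(1, U)*(-12) = 6 + ((-25 + 5*(-⅔) - ⅔*1)/(5 + 1))*(-12) = 6 + ((-25 - 10/3 - ⅔)/6)*(-12) = 6 + ((⅙)*(-29))*(-12) = 6 - 29/6*(-12) = 6 + 58 = 64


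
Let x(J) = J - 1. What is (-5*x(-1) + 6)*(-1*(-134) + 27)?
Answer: 2576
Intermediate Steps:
x(J) = -1 + J
(-5*x(-1) + 6)*(-1*(-134) + 27) = (-5*(-1 - 1) + 6)*(-1*(-134) + 27) = (-5*(-2) + 6)*(134 + 27) = (10 + 6)*161 = 16*161 = 2576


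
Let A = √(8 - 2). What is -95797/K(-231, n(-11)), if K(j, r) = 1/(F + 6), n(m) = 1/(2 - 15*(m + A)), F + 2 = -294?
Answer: 27781130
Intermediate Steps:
F = -296 (F = -2 - 294 = -296)
A = √6 ≈ 2.4495
n(m) = 1/(2 - 15*m - 15*√6) (n(m) = 1/(2 - 15*(m + √6)) = 1/(2 + (-15*m - 15*√6)) = 1/(2 - 15*m - 15*√6))
K(j, r) = -1/290 (K(j, r) = 1/(-296 + 6) = 1/(-290) = -1/290)
-95797/K(-231, n(-11)) = -95797/(-1/290) = -95797*(-290) = 27781130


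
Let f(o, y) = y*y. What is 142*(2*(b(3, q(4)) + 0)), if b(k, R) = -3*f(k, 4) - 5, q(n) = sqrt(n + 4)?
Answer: -15052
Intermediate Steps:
f(o, y) = y**2
q(n) = sqrt(4 + n)
b(k, R) = -53 (b(k, R) = -3*4**2 - 5 = -3*16 - 5 = -48 - 5 = -53)
142*(2*(b(3, q(4)) + 0)) = 142*(2*(-53 + 0)) = 142*(2*(-53)) = 142*(-106) = -15052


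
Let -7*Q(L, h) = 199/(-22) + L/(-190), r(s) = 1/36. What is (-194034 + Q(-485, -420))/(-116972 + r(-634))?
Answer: 10219333860/6160679833 ≈ 1.6588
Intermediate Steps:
r(s) = 1/36
Q(L, h) = 199/154 + L/1330 (Q(L, h) = -(199/(-22) + L/(-190))/7 = -(199*(-1/22) + L*(-1/190))/7 = -(-199/22 - L/190)/7 = 199/154 + L/1330)
(-194034 + Q(-485, -420))/(-116972 + r(-634)) = (-194034 + (199/154 + (1/1330)*(-485)))/(-116972 + 1/36) = (-194034 + (199/154 - 97/266))/(-4210991/36) = (-194034 + 1357/1463)*(-36/4210991) = -283870385/1463*(-36/4210991) = 10219333860/6160679833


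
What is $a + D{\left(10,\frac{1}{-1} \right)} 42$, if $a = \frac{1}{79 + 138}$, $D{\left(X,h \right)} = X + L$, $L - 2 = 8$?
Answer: $\frac{182281}{217} \approx 840.0$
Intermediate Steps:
$L = 10$ ($L = 2 + 8 = 10$)
$D{\left(X,h \right)} = 10 + X$ ($D{\left(X,h \right)} = X + 10 = 10 + X$)
$a = \frac{1}{217} \approx 0.0046083$
$a + D{\left(10,\frac{1}{-1} \right)} 42 = \frac{1}{217} + \left(10 + 10\right) 42 = \frac{1}{217} + 20 \cdot 42 = \frac{1}{217} + 840 = \frac{182281}{217}$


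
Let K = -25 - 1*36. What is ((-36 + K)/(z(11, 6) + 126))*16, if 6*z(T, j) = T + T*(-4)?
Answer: -3104/241 ≈ -12.880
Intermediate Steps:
z(T, j) = -T/2 (z(T, j) = (T + T*(-4))/6 = (T - 4*T)/6 = (-3*T)/6 = -T/2)
K = -61 (K = -25 - 36 = -61)
((-36 + K)/(z(11, 6) + 126))*16 = ((-36 - 61)/(-½*11 + 126))*16 = -97/(-11/2 + 126)*16 = -97/241/2*16 = -97*2/241*16 = -194/241*16 = -3104/241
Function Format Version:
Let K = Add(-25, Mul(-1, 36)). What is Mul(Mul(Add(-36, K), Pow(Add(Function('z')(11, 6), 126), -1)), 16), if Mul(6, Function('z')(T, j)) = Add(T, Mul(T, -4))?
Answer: Rational(-3104, 241) ≈ -12.880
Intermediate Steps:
Function('z')(T, j) = Mul(Rational(-1, 2), T) (Function('z')(T, j) = Mul(Rational(1, 6), Add(T, Mul(T, -4))) = Mul(Rational(1, 6), Add(T, Mul(-4, T))) = Mul(Rational(1, 6), Mul(-3, T)) = Mul(Rational(-1, 2), T))
K = -61 (K = Add(-25, -36) = -61)
Mul(Mul(Add(-36, K), Pow(Add(Function('z')(11, 6), 126), -1)), 16) = Mul(Mul(Add(-36, -61), Pow(Add(Mul(Rational(-1, 2), 11), 126), -1)), 16) = Mul(Mul(-97, Pow(Add(Rational(-11, 2), 126), -1)), 16) = Mul(Mul(-97, Pow(Rational(241, 2), -1)), 16) = Mul(Mul(-97, Rational(2, 241)), 16) = Mul(Rational(-194, 241), 16) = Rational(-3104, 241)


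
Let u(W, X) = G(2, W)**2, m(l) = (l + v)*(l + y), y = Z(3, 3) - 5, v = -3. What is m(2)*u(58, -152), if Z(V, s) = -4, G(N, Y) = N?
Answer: 28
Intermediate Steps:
y = -9 (y = -4 - 5 = -9)
m(l) = (-9 + l)*(-3 + l) (m(l) = (l - 3)*(l - 9) = (-3 + l)*(-9 + l) = (-9 + l)*(-3 + l))
u(W, X) = 4 (u(W, X) = 2**2 = 4)
m(2)*u(58, -152) = (27 + 2**2 - 12*2)*4 = (27 + 4 - 24)*4 = 7*4 = 28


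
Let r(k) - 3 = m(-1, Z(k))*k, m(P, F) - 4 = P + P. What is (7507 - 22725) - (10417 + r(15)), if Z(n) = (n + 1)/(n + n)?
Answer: -25668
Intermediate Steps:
Z(n) = (1 + n)/(2*n) (Z(n) = (1 + n)/((2*n)) = (1 + n)*(1/(2*n)) = (1 + n)/(2*n))
m(P, F) = 4 + 2*P (m(P, F) = 4 + (P + P) = 4 + 2*P)
r(k) = 3 + 2*k (r(k) = 3 + (4 + 2*(-1))*k = 3 + (4 - 2)*k = 3 + 2*k)
(7507 - 22725) - (10417 + r(15)) = (7507 - 22725) - (10417 + (3 + 2*15)) = -15218 - (10417 + (3 + 30)) = -15218 - (10417 + 33) = -15218 - 1*10450 = -15218 - 10450 = -25668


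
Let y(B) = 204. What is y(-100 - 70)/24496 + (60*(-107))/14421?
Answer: -12860203/29438068 ≈ -0.43686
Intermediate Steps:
y(-100 - 70)/24496 + (60*(-107))/14421 = 204/24496 + (60*(-107))/14421 = 204*(1/24496) - 6420*1/14421 = 51/6124 - 2140/4807 = -12860203/29438068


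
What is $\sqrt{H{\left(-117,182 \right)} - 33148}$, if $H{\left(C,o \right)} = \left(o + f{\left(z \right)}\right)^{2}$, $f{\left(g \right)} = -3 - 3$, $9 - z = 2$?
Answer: $2 i \sqrt{543} \approx 46.605 i$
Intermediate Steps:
$z = 7$ ($z = 9 - 2 = 7$)
$f{\left(g \right)} = -6$
$H{\left(C,o \right)} = \left(-6 + o\right)^{2}$ ($H{\left(C,o \right)} = \left(o - 6\right)^{2} = \left(-6 + o\right)^{2}$)
$\sqrt{H{\left(-117,182 \right)} - 33148} = \sqrt{\left(-6 + 182\right)^{2} - 33148} = \sqrt{176^{2} - 33148} = \sqrt{30976 - 33148} = \sqrt{-2172} = 2 i \sqrt{543}$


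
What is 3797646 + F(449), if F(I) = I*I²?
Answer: 94316495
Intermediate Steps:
F(I) = I³
3797646 + F(449) = 3797646 + 449³ = 3797646 + 90518849 = 94316495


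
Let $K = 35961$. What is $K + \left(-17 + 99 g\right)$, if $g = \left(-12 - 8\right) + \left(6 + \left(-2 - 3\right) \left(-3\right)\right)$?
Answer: $36043$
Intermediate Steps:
$g = 1$ ($g = -20 + \left(6 - -15\right) = -20 + \left(6 + 15\right) = -20 + 21 = 1$)
$K + \left(-17 + 99 g\right) = 35961 + \left(-17 + 99 \cdot 1\right) = 35961 + \left(-17 + 99\right) = 35961 + 82 = 36043$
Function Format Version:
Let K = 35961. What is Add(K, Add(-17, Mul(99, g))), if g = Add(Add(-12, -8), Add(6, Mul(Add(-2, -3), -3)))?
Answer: 36043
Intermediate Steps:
g = 1 (g = Add(-20, Add(6, Mul(-5, -3))) = Add(-20, Add(6, 15)) = Add(-20, 21) = 1)
Add(K, Add(-17, Mul(99, g))) = Add(35961, Add(-17, Mul(99, 1))) = Add(35961, Add(-17, 99)) = Add(35961, 82) = 36043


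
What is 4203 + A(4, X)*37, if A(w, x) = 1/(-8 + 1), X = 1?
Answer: 29384/7 ≈ 4197.7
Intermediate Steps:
A(w, x) = -⅐ (A(w, x) = 1/(-7) = -⅐)
4203 + A(4, X)*37 = 4203 - ⅐*37 = 4203 - 37/7 = 29384/7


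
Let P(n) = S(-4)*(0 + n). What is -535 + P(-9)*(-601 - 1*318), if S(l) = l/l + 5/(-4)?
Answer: -10411/4 ≈ -2602.8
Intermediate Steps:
S(l) = -¼ (S(l) = 1 + 5*(-¼) = 1 - 5/4 = -¼)
P(n) = -n/4 (P(n) = -(0 + n)/4 = -n/4)
-535 + P(-9)*(-601 - 1*318) = -535 + (-¼*(-9))*(-601 - 1*318) = -535 + 9*(-601 - 318)/4 = -535 + (9/4)*(-919) = -535 - 8271/4 = -10411/4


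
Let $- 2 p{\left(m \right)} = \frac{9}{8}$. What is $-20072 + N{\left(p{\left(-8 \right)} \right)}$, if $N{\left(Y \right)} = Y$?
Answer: $- \frac{321161}{16} \approx -20073.0$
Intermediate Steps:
$p{\left(m \right)} = - \frac{9}{16}$ ($p{\left(m \right)} = - \frac{9 \cdot \frac{1}{8}}{2} = \left(- \frac{1}{2}\right) \frac{9}{8} = - \frac{9}{16}$)
$-20072 + N{\left(p{\left(-8 \right)} \right)} = -20072 - \frac{9}{16} = - \frac{321161}{16}$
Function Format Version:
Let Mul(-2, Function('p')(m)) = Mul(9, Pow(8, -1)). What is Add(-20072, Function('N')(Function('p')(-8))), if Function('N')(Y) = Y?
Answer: Rational(-321161, 16) ≈ -20073.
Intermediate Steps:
Function('p')(m) = Rational(-9, 16) (Function('p')(m) = Mul(Rational(-1, 2), Mul(9, Pow(8, -1))) = Mul(Rational(-1, 2), Mul(9, Rational(1, 8))) = Mul(Rational(-1, 2), Rational(9, 8)) = Rational(-9, 16))
Add(-20072, Function('N')(Function('p')(-8))) = Add(-20072, Rational(-9, 16)) = Rational(-321161, 16)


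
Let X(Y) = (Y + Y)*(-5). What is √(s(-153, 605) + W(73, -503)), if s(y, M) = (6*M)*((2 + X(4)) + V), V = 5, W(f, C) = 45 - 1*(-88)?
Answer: I*√119657 ≈ 345.91*I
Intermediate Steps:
W(f, C) = 133 (W(f, C) = 45 + 88 = 133)
X(Y) = -10*Y (X(Y) = (2*Y)*(-5) = -10*Y)
s(y, M) = -198*M (s(y, M) = (6*M)*((2 - 10*4) + 5) = (6*M)*((2 - 40) + 5) = (6*M)*(-38 + 5) = (6*M)*(-33) = -198*M)
√(s(-153, 605) + W(73, -503)) = √(-198*605 + 133) = √(-119790 + 133) = √(-119657) = I*√119657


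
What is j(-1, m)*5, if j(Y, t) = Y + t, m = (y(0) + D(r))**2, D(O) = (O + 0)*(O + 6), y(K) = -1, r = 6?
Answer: 25200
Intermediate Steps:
D(O) = O*(6 + O)
m = 5041 (m = (-1 + 6*(6 + 6))**2 = (-1 + 6*12)**2 = (-1 + 72)**2 = 71**2 = 5041)
j(-1, m)*5 = (-1 + 5041)*5 = 5040*5 = 25200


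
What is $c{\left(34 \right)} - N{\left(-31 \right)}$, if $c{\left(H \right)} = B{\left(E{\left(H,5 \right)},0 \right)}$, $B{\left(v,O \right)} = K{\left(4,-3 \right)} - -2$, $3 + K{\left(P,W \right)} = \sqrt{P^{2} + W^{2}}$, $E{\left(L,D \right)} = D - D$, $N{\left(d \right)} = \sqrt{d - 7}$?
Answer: $4 - i \sqrt{38} \approx 4.0 - 6.1644 i$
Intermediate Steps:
$N{\left(d \right)} = \sqrt{-7 + d}$
$E{\left(L,D \right)} = 0$
$K{\left(P,W \right)} = -3 + \sqrt{P^{2} + W^{2}}$
$B{\left(v,O \right)} = 4$ ($B{\left(v,O \right)} = \left(-3 + \sqrt{4^{2} + \left(-3\right)^{2}}\right) - -2 = \left(-3 + \sqrt{16 + 9}\right) + 2 = \left(-3 + \sqrt{25}\right) + 2 = \left(-3 + 5\right) + 2 = 2 + 2 = 4$)
$c{\left(H \right)} = 4$
$c{\left(34 \right)} - N{\left(-31 \right)} = 4 - \sqrt{-7 - 31} = 4 - \sqrt{-38} = 4 - i \sqrt{38}$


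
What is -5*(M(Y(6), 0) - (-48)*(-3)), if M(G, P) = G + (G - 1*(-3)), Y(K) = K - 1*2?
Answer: 665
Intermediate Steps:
Y(K) = -2 + K (Y(K) = K - 2 = -2 + K)
M(G, P) = 3 + 2*G (M(G, P) = G + (G + 3) = G + (3 + G) = 3 + 2*G)
-5*(M(Y(6), 0) - (-48)*(-3)) = -5*((3 + 2*(-2 + 6)) - (-48)*(-3)) = -5*((3 + 2*4) - 6*24) = -5*((3 + 8) - 144) = -5*(11 - 144) = -5*(-133) = 665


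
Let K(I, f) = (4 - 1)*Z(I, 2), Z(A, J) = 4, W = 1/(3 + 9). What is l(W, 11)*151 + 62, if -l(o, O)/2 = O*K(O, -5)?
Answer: -39802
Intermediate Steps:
W = 1/12 ≈ 0.083333
K(I, f) = 12 (K(I, f) = (4 - 1)*4 = 3*4 = 12)
l(o, O) = -24*O (l(o, O) = -2*O*12 = -24*O)
l(W, 11)*151 + 62 = -24*11*151 + 62 = -264*151 + 62 = -39864 + 62 = -39802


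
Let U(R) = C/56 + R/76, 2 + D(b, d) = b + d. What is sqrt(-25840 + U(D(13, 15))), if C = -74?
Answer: 9*I*sqrt(22572893)/266 ≈ 160.75*I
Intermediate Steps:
D(b, d) = -2 + b + d (D(b, d) = -2 + (b + d) = -2 + b + d)
U(R) = -37/28 + R/76 (U(R) = -74/56 + R/76 = -74*1/56 + R*(1/76) = -37/28 + R/76)
sqrt(-25840 + U(D(13, 15))) = sqrt(-25840 + (-37/28 + (-2 + 13 + 15)/76)) = sqrt(-25840 + (-37/28 + (1/76)*26)) = sqrt(-25840 + (-37/28 + 13/38)) = sqrt(-25840 - 521/532) = sqrt(-13747401/532) = 9*I*sqrt(22572893)/266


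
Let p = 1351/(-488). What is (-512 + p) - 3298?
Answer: -1860631/488 ≈ -3812.8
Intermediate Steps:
p = -1351/488 (p = 1351*(-1/488) = -1351/488 ≈ -2.7684)
(-512 + p) - 3298 = (-512 - 1351/488) - 3298 = -251207/488 - 3298 = -1860631/488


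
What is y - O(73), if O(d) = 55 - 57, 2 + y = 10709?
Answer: 10709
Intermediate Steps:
y = 10707 (y = -2 + 10709 = 10707)
O(d) = -2
y - O(73) = 10707 - 1*(-2) = 10707 + 2 = 10709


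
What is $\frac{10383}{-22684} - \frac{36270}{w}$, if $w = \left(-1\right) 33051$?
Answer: $\frac{159860049}{249909628} \approx 0.63967$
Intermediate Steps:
$w = -33051$
$\frac{10383}{-22684} - \frac{36270}{w} = \frac{10383}{-22684} - \frac{36270}{-33051} = 10383 \left(- \frac{1}{22684}\right) - - \frac{12090}{11017} = - \frac{10383}{22684} + \frac{12090}{11017} = \frac{159860049}{249909628}$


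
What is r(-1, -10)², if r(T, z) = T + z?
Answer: 121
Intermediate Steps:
r(-1, -10)² = (-1 - 10)² = (-11)² = 121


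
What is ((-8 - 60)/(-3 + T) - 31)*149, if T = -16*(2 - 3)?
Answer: -70179/13 ≈ -5398.4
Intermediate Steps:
T = 16 (T = -16*(-1) = 16)
((-8 - 60)/(-3 + T) - 31)*149 = ((-8 - 60)/(-3 + 16) - 31)*149 = (-68/13 - 31)*149 = -471/13*149 = -70179/13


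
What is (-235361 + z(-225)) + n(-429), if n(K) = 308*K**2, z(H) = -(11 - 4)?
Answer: 56449260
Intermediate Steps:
z(H) = -7 (z(H) = -1*7 = -7)
(-235361 + z(-225)) + n(-429) = (-235361 - 7) + 308*(-429)**2 = -235368 + 308*184041 = -235368 + 56684628 = 56449260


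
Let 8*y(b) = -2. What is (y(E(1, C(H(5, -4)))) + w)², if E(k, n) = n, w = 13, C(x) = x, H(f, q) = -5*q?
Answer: 2601/16 ≈ 162.56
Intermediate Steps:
y(b) = -¼ (y(b) = (⅛)*(-2) = -¼)
(y(E(1, C(H(5, -4)))) + w)² = (-¼ + 13)² = (51/4)² = 2601/16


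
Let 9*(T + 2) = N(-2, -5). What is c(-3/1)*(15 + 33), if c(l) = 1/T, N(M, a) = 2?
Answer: -27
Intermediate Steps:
T = -16/9 (T = -2 + (⅑)*2 = -2 + 2/9 = -16/9 ≈ -1.7778)
c(l) = -9/16 (c(l) = 1/(-16/9) = -9/16)
c(-3/1)*(15 + 33) = -9*(15 + 33)/16 = -9/16*48 = -27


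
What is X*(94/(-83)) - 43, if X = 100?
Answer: -12969/83 ≈ -156.25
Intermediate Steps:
X*(94/(-83)) - 43 = 100*(94/(-83)) - 43 = 100*(94*(-1/83)) - 43 = 100*(-94/83) - 43 = -9400/83 - 43 = -12969/83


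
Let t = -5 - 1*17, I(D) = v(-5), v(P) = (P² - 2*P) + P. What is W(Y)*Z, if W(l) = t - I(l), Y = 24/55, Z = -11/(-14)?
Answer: -286/7 ≈ -40.857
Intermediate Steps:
v(P) = P² - P
I(D) = 30 (I(D) = -5*(-1 - 5) = -5*(-6) = 30)
Z = 11/14 (Z = -11*(-1/14) = 11/14 ≈ 0.78571)
Y = 24/55 (Y = 24*(1/55) = 24/55 ≈ 0.43636)
t = -22 (t = -5 - 17 = -22)
W(l) = -52 (W(l) = -22 - 1*30 = -22 - 30 = -52)
W(Y)*Z = -52*11/14 = -286/7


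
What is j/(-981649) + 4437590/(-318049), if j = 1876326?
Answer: -4952919393884/312212482801 ≈ -15.864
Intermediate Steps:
j/(-981649) + 4437590/(-318049) = 1876326/(-981649) + 4437590/(-318049) = 1876326*(-1/981649) + 4437590*(-1/318049) = -1876326/981649 - 4437590/318049 = -4952919393884/312212482801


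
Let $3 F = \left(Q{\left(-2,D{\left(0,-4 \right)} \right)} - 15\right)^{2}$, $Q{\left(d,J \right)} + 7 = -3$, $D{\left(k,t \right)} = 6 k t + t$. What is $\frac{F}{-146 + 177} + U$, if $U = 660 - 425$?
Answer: $\frac{22480}{93} \approx 241.72$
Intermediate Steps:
$D{\left(k,t \right)} = t + 6 k t$ ($D{\left(k,t \right)} = 6 k t + t = t + 6 k t$)
$Q{\left(d,J \right)} = -10$ ($Q{\left(d,J \right)} = -7 - 3 = -10$)
$F = \frac{625}{3}$ ($F = \frac{\left(-10 - 15\right)^{2}}{3} = \frac{\left(-25\right)^{2}}{3} = \frac{1}{3} \cdot 625 = \frac{625}{3} \approx 208.33$)
$U = 235$
$\frac{F}{-146 + 177} + U = \frac{625}{3 \left(-146 + 177\right)} + 235 = \frac{625}{3 \cdot 31} + 235 = \frac{625}{3} \cdot \frac{1}{31} + 235 = \frac{625}{93} + 235 = \frac{22480}{93}$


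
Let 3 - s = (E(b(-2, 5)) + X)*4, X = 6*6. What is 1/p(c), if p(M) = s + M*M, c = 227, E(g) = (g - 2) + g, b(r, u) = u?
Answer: 1/51356 ≈ 1.9472e-5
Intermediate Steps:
E(g) = -2 + 2*g (E(g) = (-2 + g) + g = -2 + 2*g)
X = 36
s = -173 (s = 3 - ((-2 + 2*5) + 36)*4 = 3 - ((-2 + 10) + 36)*4 = 3 - (8 + 36)*4 = 3 - 44*4 = 3 - 1*176 = 3 - 176 = -173)
p(M) = -173 + M² (p(M) = -173 + M*M = -173 + M²)
1/p(c) = 1/(-173 + 227²) = 1/(-173 + 51529) = 1/51356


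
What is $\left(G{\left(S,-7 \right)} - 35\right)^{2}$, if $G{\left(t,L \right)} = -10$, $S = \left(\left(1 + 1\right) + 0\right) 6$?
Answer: $2025$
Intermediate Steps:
$S = 12$ ($S = \left(2 + 0\right) 6 = 2 \cdot 6 = 12$)
$\left(G{\left(S,-7 \right)} - 35\right)^{2} = \left(-10 - 35\right)^{2} = \left(-45\right)^{2} = 2025$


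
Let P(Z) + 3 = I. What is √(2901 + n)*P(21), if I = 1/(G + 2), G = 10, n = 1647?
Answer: -35*√1137/6 ≈ -196.70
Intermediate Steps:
I = 1/12 (I = 1/(10 + 2) = 1/12 ≈ 0.083333)
P(Z) = -35/12 (P(Z) = -3 + 1/12 = -35/12)
√(2901 + n)*P(21) = √(2901 + 1647)*(-35/12) = √4548*(-35/12) = (2*√1137)*(-35/12) = -35*√1137/6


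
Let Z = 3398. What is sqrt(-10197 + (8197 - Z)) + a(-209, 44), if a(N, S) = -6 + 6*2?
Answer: 6 + I*sqrt(5398) ≈ 6.0 + 73.471*I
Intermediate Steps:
a(N, S) = 6 (a(N, S) = -6 + 12 = 6)
sqrt(-10197 + (8197 - Z)) + a(-209, 44) = sqrt(-10197 + (8197 - 1*3398)) + 6 = sqrt(-10197 + (8197 - 3398)) + 6 = sqrt(-10197 + 4799) + 6 = sqrt(-5398) + 6 = I*sqrt(5398) + 6 = 6 + I*sqrt(5398)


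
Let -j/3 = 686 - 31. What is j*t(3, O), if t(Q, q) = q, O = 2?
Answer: -3930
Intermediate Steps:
j = -1965 (j = -3*(686 - 31) = -3*655 = -1965)
j*t(3, O) = -1965*2 = -3930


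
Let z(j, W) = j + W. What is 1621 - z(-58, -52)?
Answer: 1731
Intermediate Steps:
z(j, W) = W + j
1621 - z(-58, -52) = 1621 - (-52 - 58) = 1621 - 1*(-110) = 1621 + 110 = 1731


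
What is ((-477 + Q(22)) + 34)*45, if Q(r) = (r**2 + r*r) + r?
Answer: 24615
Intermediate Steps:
Q(r) = r + 2*r**2 (Q(r) = (r**2 + r**2) + r = 2*r**2 + r = r + 2*r**2)
((-477 + Q(22)) + 34)*45 = ((-477 + 22*(1 + 2*22)) + 34)*45 = ((-477 + 22*(1 + 44)) + 34)*45 = ((-477 + 22*45) + 34)*45 = ((-477 + 990) + 34)*45 = (513 + 34)*45 = 547*45 = 24615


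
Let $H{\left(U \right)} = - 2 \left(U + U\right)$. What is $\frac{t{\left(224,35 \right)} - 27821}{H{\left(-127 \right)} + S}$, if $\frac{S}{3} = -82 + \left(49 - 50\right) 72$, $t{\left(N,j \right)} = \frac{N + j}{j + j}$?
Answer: $- \frac{278173}{460} \approx -604.72$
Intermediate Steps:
$H{\left(U \right)} = - 4 U$ ($H{\left(U \right)} = - 2 \cdot 2 U = - 4 U$)
$t{\left(N,j \right)} = \frac{N + j}{2 j}$
$S = -462$ ($S = 3 \left(-82 + \left(49 - 50\right) 72\right) = 3 \left(-82 - 72\right) = 3 \left(-154\right) = -462$)
$\frac{t{\left(224,35 \right)} - 27821}{H{\left(-127 \right)} + S} = \frac{\frac{224 + 35}{2 \cdot 35} - 27821}{\left(-4\right) \left(-127\right) - 462} = \frac{\frac{1}{2} \cdot \frac{1}{35} \cdot 259 - 27821}{508 - 462} = \frac{\frac{37}{10} - 27821}{46} = \left(- \frac{278173}{10}\right) \frac{1}{46} = - \frac{278173}{460}$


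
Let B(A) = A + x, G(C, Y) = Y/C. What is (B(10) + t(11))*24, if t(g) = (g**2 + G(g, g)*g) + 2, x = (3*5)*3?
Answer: 4536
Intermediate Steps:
x = 45 (x = 15*3 = 45)
t(g) = 2 + g + g**2 (t(g) = (g**2 + (g/g)*g) + 2 = (g**2 + 1*g) + 2 = (g**2 + g) + 2 = (g + g**2) + 2 = 2 + g + g**2)
B(A) = 45 + A (B(A) = A + 45 = 45 + A)
(B(10) + t(11))*24 = ((45 + 10) + (2 + 11 + 11**2))*24 = (55 + (2 + 11 + 121))*24 = (55 + 134)*24 = 189*24 = 4536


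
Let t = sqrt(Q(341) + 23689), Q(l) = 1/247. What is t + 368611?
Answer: 368611 + 4*sqrt(90327653)/247 ≈ 3.6877e+5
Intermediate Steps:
Q(l) = 1/247
t = 4*sqrt(90327653)/247 (t = sqrt(1/247 + 23689) = sqrt(5851184/247) = 4*sqrt(90327653)/247 ≈ 153.91)
t + 368611 = 4*sqrt(90327653)/247 + 368611 = 368611 + 4*sqrt(90327653)/247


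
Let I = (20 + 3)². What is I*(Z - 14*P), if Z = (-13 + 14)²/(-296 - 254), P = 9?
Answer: -36660229/550 ≈ -66655.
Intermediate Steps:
I = 529 (I = 23² = 529)
Z = -1/550 (Z = 1²/(-550) = 1*(-1/550) = -1/550 ≈ -0.0018182)
I*(Z - 14*P) = 529*(-1/550 - 14*9) = 529*(-1/550 - 126) = 529*(-69301/550) = -36660229/550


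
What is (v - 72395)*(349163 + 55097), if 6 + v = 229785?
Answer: 63624055840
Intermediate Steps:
v = 229779 (v = -6 + 229785 = 229779)
(v - 72395)*(349163 + 55097) = (229779 - 72395)*(349163 + 55097) = 157384*404260 = 63624055840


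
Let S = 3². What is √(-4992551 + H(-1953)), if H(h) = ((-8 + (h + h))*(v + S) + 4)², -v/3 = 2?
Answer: √132788093 ≈ 11523.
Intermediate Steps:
v = -6 (v = -3*2 = -6)
S = 9
H(h) = (-20 + 6*h)² (H(h) = ((-8 + (h + h))*(-6 + 9) + 4)² = ((-8 + 2*h)*3 + 4)² = ((-24 + 6*h) + 4)² = (-20 + 6*h)²)
√(-4992551 + H(-1953)) = √(-4992551 + 4*(-10 + 3*(-1953))²) = √(-4992551 + 4*(-10 - 5859)²) = √(-4992551 + 4*(-5869)²) = √(-4992551 + 4*34445161) = √(-4992551 + 137780644) = √132788093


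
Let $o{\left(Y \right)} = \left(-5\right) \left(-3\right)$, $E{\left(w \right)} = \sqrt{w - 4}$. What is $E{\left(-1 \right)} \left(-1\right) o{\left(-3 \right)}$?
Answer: $- 15 i \sqrt{5} \approx - 33.541 i$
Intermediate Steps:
$E{\left(w \right)} = \sqrt{-4 + w}$
$o{\left(Y \right)} = 15$
$E{\left(-1 \right)} \left(-1\right) o{\left(-3 \right)} = \sqrt{-4 - 1} \left(-1\right) 15 = \sqrt{-5} \left(-1\right) 15 = i \sqrt{5} \left(-1\right) 15 = - i \sqrt{5} \cdot 15 = - 15 i \sqrt{5}$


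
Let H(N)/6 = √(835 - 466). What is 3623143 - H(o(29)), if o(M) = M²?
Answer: 3623143 - 18*√41 ≈ 3.6230e+6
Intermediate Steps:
H(N) = 18*√41 (H(N) = 6*√(835 - 466) = 6*√369 = 6*(3*√41) = 18*√41)
3623143 - H(o(29)) = 3623143 - 18*√41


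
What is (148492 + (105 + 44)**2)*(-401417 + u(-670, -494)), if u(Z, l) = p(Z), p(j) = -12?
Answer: -68521120297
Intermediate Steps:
u(Z, l) = -12
(148492 + (105 + 44)**2)*(-401417 + u(-670, -494)) = (148492 + (105 + 44)**2)*(-401417 - 12) = (148492 + 149**2)*(-401429) = (148492 + 22201)*(-401429) = 170693*(-401429) = -68521120297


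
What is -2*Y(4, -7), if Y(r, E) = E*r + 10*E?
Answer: 196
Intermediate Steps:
Y(r, E) = 10*E + E*r
-2*Y(4, -7) = -(-14)*(10 + 4) = -(-14)*14 = -2*(-98) = 196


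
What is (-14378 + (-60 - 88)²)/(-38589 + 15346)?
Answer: -7526/23243 ≈ -0.32380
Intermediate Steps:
(-14378 + (-60 - 88)²)/(-38589 + 15346) = (-14378 + (-148)²)/(-23243) = (-14378 + 21904)*(-1/23243) = 7526*(-1/23243) = -7526/23243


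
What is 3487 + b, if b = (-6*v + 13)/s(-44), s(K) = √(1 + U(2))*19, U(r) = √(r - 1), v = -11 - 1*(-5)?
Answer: 3487 + 49*√2/38 ≈ 3488.8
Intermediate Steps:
v = -6 (v = -11 + 5 = -6)
U(r) = √(-1 + r)
s(K) = 19*√2 (s(K) = √(1 + √(-1 + 2))*19 = √(1 + √1)*19 = √(1 + 1)*19 = √2*19 = 19*√2)
b = 49*√2/38 (b = (-6*(-6) + 13)/((19*√2)) = (36 + 13)*(√2/38) = 49*(√2/38) = 49*√2/38 ≈ 1.8236)
3487 + b = 3487 + 49*√2/38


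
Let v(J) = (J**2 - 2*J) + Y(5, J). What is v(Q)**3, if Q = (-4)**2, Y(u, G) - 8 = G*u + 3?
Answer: 31255875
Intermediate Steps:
Y(u, G) = 11 + G*u (Y(u, G) = 8 + (G*u + 3) = 8 + (3 + G*u) = 11 + G*u)
Q = 16
v(J) = 11 + J**2 + 3*J (v(J) = (J**2 - 2*J) + (11 + J*5) = (J**2 - 2*J) + (11 + 5*J) = 11 + J**2 + 3*J)
v(Q)**3 = (11 + 16**2 + 3*16)**3 = (11 + 256 + 48)**3 = 315**3 = 31255875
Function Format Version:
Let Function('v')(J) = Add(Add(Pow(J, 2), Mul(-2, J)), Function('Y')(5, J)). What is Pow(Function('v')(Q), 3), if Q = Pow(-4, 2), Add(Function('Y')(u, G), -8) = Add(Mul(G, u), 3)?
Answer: 31255875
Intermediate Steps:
Function('Y')(u, G) = Add(11, Mul(G, u)) (Function('Y')(u, G) = Add(8, Add(Mul(G, u), 3)) = Add(8, Add(3, Mul(G, u))) = Add(11, Mul(G, u)))
Q = 16
Function('v')(J) = Add(11, Pow(J, 2), Mul(3, J)) (Function('v')(J) = Add(Add(Pow(J, 2), Mul(-2, J)), Add(11, Mul(J, 5))) = Add(Add(Pow(J, 2), Mul(-2, J)), Add(11, Mul(5, J))) = Add(11, Pow(J, 2), Mul(3, J)))
Pow(Function('v')(Q), 3) = Pow(Add(11, Pow(16, 2), Mul(3, 16)), 3) = Pow(Add(11, 256, 48), 3) = Pow(315, 3) = 31255875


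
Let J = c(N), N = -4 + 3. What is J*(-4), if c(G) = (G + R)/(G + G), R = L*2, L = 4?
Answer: 14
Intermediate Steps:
R = 8 (R = 4*2 = 8)
N = -1
c(G) = (8 + G)/(2*G) (c(G) = (G + 8)/(G + G) = (8 + G)/((2*G)) = (8 + G)*(1/(2*G)) = (8 + G)/(2*G))
J = -7/2 (J = (1/2)*(8 - 1)/(-1) = (1/2)*(-1)*7 = -7/2 ≈ -3.5000)
J*(-4) = -7/2*(-4) = 14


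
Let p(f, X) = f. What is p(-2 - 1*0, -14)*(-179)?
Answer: 358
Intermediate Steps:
p(-2 - 1*0, -14)*(-179) = (-2 - 1*0)*(-179) = (-2 + 0)*(-179) = -2*(-179) = 358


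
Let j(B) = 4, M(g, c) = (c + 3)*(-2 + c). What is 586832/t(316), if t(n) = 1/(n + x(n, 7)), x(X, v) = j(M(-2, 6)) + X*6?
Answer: 1300419712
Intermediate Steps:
M(g, c) = (-2 + c)*(3 + c) (M(g, c) = (3 + c)*(-2 + c) = (-2 + c)*(3 + c))
x(X, v) = 4 + 6*X (x(X, v) = 4 + X*6 = 4 + 6*X)
t(n) = 1/(4 + 7*n) (t(n) = 1/(n + (4 + 6*n)) = 1/(4 + 7*n))
586832/t(316) = 586832/(1/(4 + 7*316)) = 586832/(1/(4 + 2212)) = 586832/(1/2216) = 586832*2216 = 1300419712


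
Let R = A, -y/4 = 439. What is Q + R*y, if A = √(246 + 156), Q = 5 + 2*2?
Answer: 9 - 1756*√402 ≈ -35199.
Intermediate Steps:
Q = 9 (Q = 5 + 4 = 9)
y = -1756 (y = -4*439 = -1756)
A = √402 ≈ 20.050
R = √402 ≈ 20.050
Q + R*y = 9 + √402*(-1756) = 9 - 1756*√402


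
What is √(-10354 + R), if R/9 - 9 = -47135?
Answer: 2*I*√108622 ≈ 659.16*I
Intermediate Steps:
R = -424134 (R = 81 + 9*(-47135) = 81 - 424215 = -424134)
√(-10354 + R) = √(-10354 - 424134) = √(-434488) = 2*I*√108622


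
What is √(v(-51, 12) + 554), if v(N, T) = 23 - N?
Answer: 2*√157 ≈ 25.060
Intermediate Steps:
√(v(-51, 12) + 554) = √((23 - 1*(-51)) + 554) = √((23 + 51) + 554) = √(74 + 554) = √628 = 2*√157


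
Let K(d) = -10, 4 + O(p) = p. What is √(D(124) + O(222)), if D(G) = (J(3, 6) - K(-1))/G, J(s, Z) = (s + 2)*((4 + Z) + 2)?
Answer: √840162/62 ≈ 14.784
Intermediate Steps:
O(p) = -4 + p
J(s, Z) = (2 + s)*(6 + Z)
D(G) = 70/G (D(G) = ((12 + 2*6 + 6*3 + 6*3) - 1*(-10))/G = ((12 + 12 + 18 + 18) + 10)/G = (60 + 10)/G = 70/G)
√(D(124) + O(222)) = √(70/124 + (-4 + 222)) = √(70*(1/124) + 218) = √(35/62 + 218) = √(13551/62) = √840162/62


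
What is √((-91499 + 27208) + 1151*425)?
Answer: 2*√106221 ≈ 651.83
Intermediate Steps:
√((-91499 + 27208) + 1151*425) = √(-64291 + 489175) = √424884 = 2*√106221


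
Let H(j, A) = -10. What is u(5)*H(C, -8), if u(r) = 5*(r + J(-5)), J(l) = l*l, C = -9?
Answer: -1500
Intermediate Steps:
J(l) = l²
u(r) = 125 + 5*r (u(r) = 5*(r + (-5)²) = 5*(r + 25) = 5*(25 + r) = 125 + 5*r)
u(5)*H(C, -8) = (125 + 5*5)*(-10) = (125 + 25)*(-10) = 150*(-10) = -1500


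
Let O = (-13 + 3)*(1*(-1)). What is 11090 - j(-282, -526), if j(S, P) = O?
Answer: 11080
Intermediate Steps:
O = 10 (O = -10*(-1) = 10)
j(S, P) = 10
11090 - j(-282, -526) = 11090 - 1*10 = 11090 - 10 = 11080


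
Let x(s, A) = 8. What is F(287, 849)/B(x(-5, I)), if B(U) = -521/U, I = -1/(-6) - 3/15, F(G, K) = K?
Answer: -6792/521 ≈ -13.036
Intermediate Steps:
I = -1/30 (I = -1*(-⅙) - 3*1/15 = ⅙ - ⅕ = -1/30 ≈ -0.033333)
F(287, 849)/B(x(-5, I)) = 849/((-521/8)) = 849/((-521*⅛)) = 849/(-521/8) = 849*(-8/521) = -6792/521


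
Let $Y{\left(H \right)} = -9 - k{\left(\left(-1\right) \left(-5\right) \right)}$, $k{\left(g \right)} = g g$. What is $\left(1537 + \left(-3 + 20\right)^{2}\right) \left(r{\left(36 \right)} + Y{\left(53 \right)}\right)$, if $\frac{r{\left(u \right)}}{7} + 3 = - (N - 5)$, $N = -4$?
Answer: $14608$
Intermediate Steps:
$k{\left(g \right)} = g^{2}$
$Y{\left(H \right)} = -34$ ($Y{\left(H \right)} = -9 - \left(\left(-1\right) \left(-5\right)\right)^{2} = -9 - 5^{2} = -9 - 25 = -34$)
$r{\left(u \right)} = 42$ ($r{\left(u \right)} = -21 + 7 \left(- (-4 - 5)\right) = -21 + 7 \left(\left(-1\right) \left(-9\right)\right) = -21 + 7 \cdot 9 = -21 + 63 = 42$)
$\left(1537 + \left(-3 + 20\right)^{2}\right) \left(r{\left(36 \right)} + Y{\left(53 \right)}\right) = \left(1537 + \left(-3 + 20\right)^{2}\right) \left(42 - 34\right) = \left(1537 + 17^{2}\right) 8 = \left(1537 + 289\right) 8 = 1826 \cdot 8 = 14608$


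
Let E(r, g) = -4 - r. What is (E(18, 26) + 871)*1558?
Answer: 1322742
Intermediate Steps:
(E(18, 26) + 871)*1558 = ((-4 - 1*18) + 871)*1558 = ((-4 - 18) + 871)*1558 = (-22 + 871)*1558 = 849*1558 = 1322742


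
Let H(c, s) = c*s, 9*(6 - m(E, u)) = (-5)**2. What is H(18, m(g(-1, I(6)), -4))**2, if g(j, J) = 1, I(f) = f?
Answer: 3364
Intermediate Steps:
m(E, u) = 29/9 (m(E, u) = 6 - 1/9*(-5)**2 = 6 - 1/9*25 = 6 - 25/9 = 29/9)
H(18, m(g(-1, I(6)), -4))**2 = (18*(29/9))**2 = 58**2 = 3364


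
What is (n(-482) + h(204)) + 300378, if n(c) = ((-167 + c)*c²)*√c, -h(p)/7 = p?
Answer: 298950 - 150778276*I*√482 ≈ 2.9895e+5 - 3.3103e+9*I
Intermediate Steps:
h(p) = -7*p
n(c) = c^(5/2)*(-167 + c) (n(c) = (c²*(-167 + c))*√c = c^(5/2)*(-167 + c))
(n(-482) + h(204)) + 300378 = ((-482)^(5/2)*(-167 - 482) - 7*204) + 300378 = ((232324*I*√482)*(-649) - 1428) + 300378 = (-150778276*I*√482 - 1428) + 300378 = (-1428 - 150778276*I*√482) + 300378 = 298950 - 150778276*I*√482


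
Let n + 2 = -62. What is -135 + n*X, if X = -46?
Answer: 2809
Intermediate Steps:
n = -64 (n = -2 - 62 = -64)
-135 + n*X = -135 - 64*(-46) = -135 + 2944 = 2809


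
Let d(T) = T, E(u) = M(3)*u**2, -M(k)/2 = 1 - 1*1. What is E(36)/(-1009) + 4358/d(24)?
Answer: 2179/12 ≈ 181.58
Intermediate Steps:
M(k) = 0 (M(k) = -2*(1 - 1*1) = -2*(1 - 1) = -2*0 = 0)
E(u) = 0 (E(u) = 0*u**2 = 0)
E(36)/(-1009) + 4358/d(24) = 0/(-1009) + 4358/24 = 0*(-1/1009) + 4358*(1/24) = 0 + 2179/12 = 2179/12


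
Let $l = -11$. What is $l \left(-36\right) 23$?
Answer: $9108$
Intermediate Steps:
$l \left(-36\right) 23 = \left(-11\right) \left(-36\right) 23 = 396 \cdot 23 = 9108$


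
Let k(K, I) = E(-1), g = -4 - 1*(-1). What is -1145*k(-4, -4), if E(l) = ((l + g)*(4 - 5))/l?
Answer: 4580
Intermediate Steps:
g = -3 (g = -4 + 1 = -3)
E(l) = (3 - l)/l (E(l) = ((l - 3)*(4 - 5))/l = ((-3 + l)*(-1))/l = (3 - l)/l)
k(K, I) = -4 (k(K, I) = (3 - 1*(-1))/(-1) = -(3 + 1) = -1*4 = -4)
-1145*k(-4, -4) = -1145*(-4) = 4580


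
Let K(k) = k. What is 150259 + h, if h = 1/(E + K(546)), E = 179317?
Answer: 27026034518/179863 ≈ 1.5026e+5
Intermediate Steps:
h = 1/179863 (h = 1/(179317 + 546) = 1/179863 ≈ 5.5598e-6)
150259 + h = 150259 + 1/179863 = 27026034518/179863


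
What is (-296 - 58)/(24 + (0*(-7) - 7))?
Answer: -354/17 ≈ -20.824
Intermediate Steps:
(-296 - 58)/(24 + (0*(-7) - 7)) = -354/(24 + (0 - 7)) = -354/(24 - 7) = -354/17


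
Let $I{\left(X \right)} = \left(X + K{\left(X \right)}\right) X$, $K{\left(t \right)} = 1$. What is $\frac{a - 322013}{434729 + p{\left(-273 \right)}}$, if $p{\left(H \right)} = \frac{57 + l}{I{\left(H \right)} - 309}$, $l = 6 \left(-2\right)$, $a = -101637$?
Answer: $- \frac{5221274425}{5357817568} \approx -0.97451$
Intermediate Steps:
$l = -12$
$I{\left(X \right)} = X \left(1 + X\right)$ ($I{\left(X \right)} = \left(X + 1\right) X = \left(1 + X\right) X = X \left(1 + X\right)$)
$p{\left(H \right)} = \frac{45}{-309 + H \left(1 + H\right)}$ ($p{\left(H \right)} = \frac{57 - 12}{H \left(1 + H\right) - 309} = \frac{45}{-309 + H \left(1 + H\right)}$)
$\frac{a - 322013}{434729 + p{\left(-273 \right)}} = \frac{-101637 - 322013}{434729 + \frac{45}{-309 - 273 \left(1 - 273\right)}} = - \frac{423650}{434729 + \frac{45}{-309 - -74256}} = - \frac{423650}{434729 + \frac{45}{-309 + 74256}} = - \frac{423650}{434729 + \frac{45}{73947}} = - \frac{423650}{434729 + 45 \cdot \frac{1}{73947}} = - \frac{423650}{434729 + \frac{15}{24649}} = - \frac{423650}{\frac{10715635136}{24649}} = \left(-423650\right) \frac{24649}{10715635136} = - \frac{5221274425}{5357817568}$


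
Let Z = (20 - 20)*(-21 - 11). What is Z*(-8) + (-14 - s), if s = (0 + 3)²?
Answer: -23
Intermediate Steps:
s = 9 (s = 3² = 9)
Z = 0 (Z = 0*(-32) = 0)
Z*(-8) + (-14 - s) = 0*(-8) + (-14 - 1*9) = 0 + (-14 - 9) = 0 - 23 = -23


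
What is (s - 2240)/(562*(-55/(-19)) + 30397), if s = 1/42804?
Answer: -1821738221/26044222212 ≈ -0.069948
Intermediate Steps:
s = 1/42804 ≈ 2.3362e-5
(s - 2240)/(562*(-55/(-19)) + 30397) = (1/42804 - 2240)/(562*(-55/(-19)) + 30397) = -95880959/(42804*(562*(-55*(-1/19)) + 30397)) = -95880959/(42804*(562*(55/19) + 30397)) = -95880959/(42804*(30910/19 + 30397)) = -95880959/(42804*608453/19) = -95880959/42804*19/608453 = -1821738221/26044222212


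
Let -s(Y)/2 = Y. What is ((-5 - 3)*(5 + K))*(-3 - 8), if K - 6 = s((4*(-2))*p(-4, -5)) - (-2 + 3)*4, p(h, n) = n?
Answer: -6424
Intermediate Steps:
s(Y) = -2*Y
K = -78 (K = 6 + (-2*4*(-2)*(-5) - (-2 + 3)*4) = 6 + (-(-16)*(-5) - 1*1*4) = 6 + (-2*40 - 1*4) = 6 + (-80 - 4) = 6 - 84 = -78)
((-5 - 3)*(5 + K))*(-3 - 8) = ((-5 - 3)*(5 - 78))*(-3 - 8) = -8*(-73)*(-11) = 584*(-11) = -6424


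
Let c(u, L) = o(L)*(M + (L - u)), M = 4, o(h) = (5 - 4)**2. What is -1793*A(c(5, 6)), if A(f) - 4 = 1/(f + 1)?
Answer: -44825/6 ≈ -7470.8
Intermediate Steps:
o(h) = 1 (o(h) = 1**2 = 1)
c(u, L) = 4 + L - u (c(u, L) = 1*(4 + (L - u)) = 1*(4 + L - u) = 4 + L - u)
A(f) = 4 + 1/(1 + f) (A(f) = 4 + 1/(f + 1) = 4 + 1/(1 + f))
-1793*A(c(5, 6)) = -1793*(5 + 4*(4 + 6 - 1*5))/(1 + (4 + 6 - 1*5)) = -1793*(5 + 4*(4 + 6 - 5))/(1 + (4 + 6 - 5)) = -1793*(5 + 4*5)/(1 + 5) = -1793*(5 + 20)/6 = -1793*25/6 = -44825/6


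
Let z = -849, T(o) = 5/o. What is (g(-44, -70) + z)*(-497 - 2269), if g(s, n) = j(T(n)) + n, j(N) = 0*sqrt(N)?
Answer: 2541954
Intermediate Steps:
j(N) = 0
g(s, n) = n (g(s, n) = 0 + n = n)
(g(-44, -70) + z)*(-497 - 2269) = (-70 - 849)*(-497 - 2269) = -919*(-2766) = 2541954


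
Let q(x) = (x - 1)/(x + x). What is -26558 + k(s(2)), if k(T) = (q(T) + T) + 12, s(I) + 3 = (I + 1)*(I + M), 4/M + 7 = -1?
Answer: -79633/3 ≈ -26544.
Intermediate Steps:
M = -½ (M = 4/(-7 - 1) = 4/(-8) = 4*(-⅛) = -½ ≈ -0.50000)
q(x) = (-1 + x)/(2*x) (q(x) = (-1 + x)/((2*x)) = (-1 + x)*(1/(2*x)) = (-1 + x)/(2*x))
s(I) = -3 + (1 + I)*(-½ + I) (s(I) = -3 + (I + 1)*(I - ½) = -3 + (1 + I)*(-½ + I))
k(T) = 12 + T + (-1 + T)/(2*T) (k(T) = ((-1 + T)/(2*T) + T) + 12 = (T + (-1 + T)/(2*T)) + 12 = 12 + T + (-1 + T)/(2*T))
-26558 + k(s(2)) = -26558 + (25/2 + (-7/2 + 2² + (½)*2) - 1/(2*(-7/2 + 2² + (½)*2))) = -26558 + (25/2 + (-7/2 + 4 + 1) - 1/(2*(-7/2 + 4 + 1))) = -26558 + (25/2 + 3/2 - 1/(2*3/2)) = -26558 + (25/2 + 3/2 - ½*⅔) = -26558 + (25/2 + 3/2 - ⅓) = -26558 + 41/3 = -79633/3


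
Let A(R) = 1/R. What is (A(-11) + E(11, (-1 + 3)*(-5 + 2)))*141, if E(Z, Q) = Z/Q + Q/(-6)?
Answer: -2867/22 ≈ -130.32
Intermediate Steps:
E(Z, Q) = -Q/6 + Z/Q (E(Z, Q) = Z/Q + Q*(-⅙) = Z/Q - Q/6 = -Q/6 + Z/Q)
(A(-11) + E(11, (-1 + 3)*(-5 + 2)))*141 = (1/(-11) + (-(-1 + 3)*(-5 + 2)/6 + 11/(((-1 + 3)*(-5 + 2)))))*141 = (-1/11 + (-(-3)/3 + 11/((2*(-3)))))*141 = (-1/11 + (-⅙*(-6) + 11/(-6)))*141 = (-1/11 + (1 + 11*(-⅙)))*141 = (-1/11 + (1 - 11/6))*141 = (-1/11 - ⅚)*141 = -61/66*141 = -2867/22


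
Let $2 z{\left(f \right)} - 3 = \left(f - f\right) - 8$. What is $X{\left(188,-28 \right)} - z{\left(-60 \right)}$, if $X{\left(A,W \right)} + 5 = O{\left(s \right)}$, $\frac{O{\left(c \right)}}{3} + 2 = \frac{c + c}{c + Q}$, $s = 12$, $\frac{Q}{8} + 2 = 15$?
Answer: $- \frac{457}{58} \approx -7.8793$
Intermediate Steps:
$Q = 104$ ($Q = -16 + 8 \cdot 15 = -16 + 120 = 104$)
$O{\left(c \right)} = -6 + \frac{6 c}{104 + c}$ ($O{\left(c \right)} = -6 + 3 \frac{c + c}{c + 104} = -6 + 3 \frac{2 c}{104 + c} = -6 + \frac{6 c}{104 + c}$)
$X{\left(A,W \right)} = - \frac{301}{29}$ ($X{\left(A,W \right)} = -5 - \frac{624}{104 + 12} = -5 - \frac{624}{116} = -5 - \frac{156}{29} = - \frac{301}{29}$)
$z{\left(f \right)} = - \frac{5}{2}$ ($z{\left(f \right)} = \frac{3}{2} + \frac{\left(f - f\right) - 8}{2} = \frac{3}{2} + \frac{0 - 8}{2} = \frac{3}{2} + \frac{1}{2} \left(-8\right) = \frac{3}{2} - 4 = - \frac{5}{2}$)
$X{\left(188,-28 \right)} - z{\left(-60 \right)} = - \frac{301}{29} - - \frac{5}{2} = - \frac{301}{29} + \frac{5}{2} = - \frac{457}{58}$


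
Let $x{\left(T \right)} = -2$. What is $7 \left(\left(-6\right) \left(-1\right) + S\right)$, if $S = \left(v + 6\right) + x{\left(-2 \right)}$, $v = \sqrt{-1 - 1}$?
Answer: $70 + 7 i \sqrt{2} \approx 70.0 + 9.8995 i$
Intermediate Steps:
$v = i \sqrt{2}$ ($v = \sqrt{-2} = i \sqrt{2} \approx 1.4142 i$)
$S = 4 + i \sqrt{2}$ ($S = \left(i \sqrt{2} + 6\right) - 2 = \left(6 + i \sqrt{2}\right) - 2 = 4 + i \sqrt{2} \approx 4.0 + 1.4142 i$)
$7 \left(\left(-6\right) \left(-1\right) + S\right) = 7 \left(\left(-6\right) \left(-1\right) + \left(4 + i \sqrt{2}\right)\right) = 7 \left(6 + \left(4 + i \sqrt{2}\right)\right) = 7 \left(10 + i \sqrt{2}\right) = 70 + 7 i \sqrt{2}$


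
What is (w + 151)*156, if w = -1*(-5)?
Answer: 24336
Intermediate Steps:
w = 5
(w + 151)*156 = (5 + 151)*156 = 156*156 = 24336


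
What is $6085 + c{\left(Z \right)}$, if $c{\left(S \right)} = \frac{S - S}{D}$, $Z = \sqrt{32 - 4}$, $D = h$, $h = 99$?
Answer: $6085$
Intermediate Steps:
$D = 99$
$Z = 2 \sqrt{7}$ ($Z = \sqrt{28} = 2 \sqrt{7} \approx 5.2915$)
$c{\left(S \right)} = 0$ ($c{\left(S \right)} = \frac{S - S}{99} = 0 \cdot \frac{1}{99} = 0$)
$6085 + c{\left(Z \right)} = 6085 + 0 = 6085$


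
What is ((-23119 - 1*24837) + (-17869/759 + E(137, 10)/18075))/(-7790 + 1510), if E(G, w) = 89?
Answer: 54852306827/7179570750 ≈ 7.6401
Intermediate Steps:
((-23119 - 1*24837) + (-17869/759 + E(137, 10)/18075))/(-7790 + 1510) = ((-23119 - 1*24837) + (-17869/759 + 89/18075))/(-7790 + 1510) = ((-23119 - 24837) + (-17869*1/759 + 89*(1/18075)))/(-6280) = (-47956 + (-17869/759 + 89/18075))*(-1/6280) = (-47956 - 107638208/4572975)*(-1/6280) = -219409227308/4572975*(-1/6280) = 54852306827/7179570750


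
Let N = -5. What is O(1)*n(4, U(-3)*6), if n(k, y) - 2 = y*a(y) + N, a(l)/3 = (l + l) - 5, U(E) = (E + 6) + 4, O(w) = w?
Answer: 9951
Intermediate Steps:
U(E) = 10 + E (U(E) = (6 + E) + 4 = 10 + E)
a(l) = -15 + 6*l (a(l) = 3*((l + l) - 5) = 3*(2*l - 5) = 3*(-5 + 2*l) = -15 + 6*l)
n(k, y) = -3 + y*(-15 + 6*y) (n(k, y) = 2 + (y*(-15 + 6*y) - 5) = 2 + (-5 + y*(-15 + 6*y)) = -3 + y*(-15 + 6*y))
O(1)*n(4, U(-3)*6) = 1*(-3 + 3*((10 - 3)*6)*(-5 + 2*((10 - 3)*6))) = 1*(-3 + 3*(7*6)*(-5 + 2*(7*6))) = 1*(-3 + 3*42*(-5 + 2*42)) = 1*(-3 + 3*42*(-5 + 84)) = 1*(-3 + 3*42*79) = 1*(-3 + 9954) = 1*9951 = 9951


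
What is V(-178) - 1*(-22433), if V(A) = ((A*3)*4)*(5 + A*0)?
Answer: 11753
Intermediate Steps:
V(A) = 60*A (V(A) = ((3*A)*4)*(5 + 0) = (12*A)*5 = 60*A)
V(-178) - 1*(-22433) = 60*(-178) - 1*(-22433) = -10680 + 22433 = 11753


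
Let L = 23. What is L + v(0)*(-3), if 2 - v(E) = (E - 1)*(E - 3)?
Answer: 26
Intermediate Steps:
v(E) = 2 - (-1 + E)*(-3 + E) (v(E) = 2 - (E - 1)*(E - 3) = 2 - (-1 + E)*(-3 + E))
L + v(0)*(-3) = 23 + (-1 - 1*0² + 4*0)*(-3) = 23 + (-1 - 1*0 + 0)*(-3) = 23 + (-1 + 0 + 0)*(-3) = 23 - 1*(-3) = 23 + 3 = 26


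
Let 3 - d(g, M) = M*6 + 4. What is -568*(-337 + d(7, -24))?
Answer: 110192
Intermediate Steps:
d(g, M) = -1 - 6*M (d(g, M) = 3 - (M*6 + 4) = 3 - (6*M + 4) = 3 - (4 + 6*M) = 3 + (-4 - 6*M) = -1 - 6*M)
-568*(-337 + d(7, -24)) = -568*(-337 + (-1 - 6*(-24))) = -568*(-337 + (-1 + 144)) = -568*(-337 + 143) = -568*(-194) = 110192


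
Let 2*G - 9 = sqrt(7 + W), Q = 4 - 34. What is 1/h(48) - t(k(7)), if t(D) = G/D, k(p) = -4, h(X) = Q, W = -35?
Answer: 131/120 + I*sqrt(7)/4 ≈ 1.0917 + 0.66144*I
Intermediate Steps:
Q = -30
h(X) = -30
G = 9/2 + I*sqrt(7) (G = 9/2 + sqrt(7 - 35)/2 = 9/2 + sqrt(-28)/2 = 9/2 + (2*I*sqrt(7))/2 = 9/2 + I*sqrt(7) ≈ 4.5 + 2.6458*I)
t(D) = (9/2 + I*sqrt(7))/D
1/h(48) - t(k(7)) = 1/(-30) - (9/2 + I*sqrt(7))/(-4) = -1/30 - (-1)*(9/2 + I*sqrt(7))/4 = -1/30 - (-9/8 - I*sqrt(7)/4) = -1/30 + (9/8 + I*sqrt(7)/4) = 131/120 + I*sqrt(7)/4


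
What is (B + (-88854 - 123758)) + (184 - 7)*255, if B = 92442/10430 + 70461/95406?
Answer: -3967719661309/23692490 ≈ -1.6747e+5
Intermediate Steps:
B = 227486421/23692490 (B = 92442*(1/10430) + 70461*(1/95406) = 6603/745 + 23487/31802 = 227486421/23692490 ≈ 9.6016)
(B + (-88854 - 123758)) + (184 - 7)*255 = (227486421/23692490 + (-88854 - 123758)) + (184 - 7)*255 = (227486421/23692490 - 212612) + 177*255 = -5037080197459/23692490 + 45135 = -3967719661309/23692490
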